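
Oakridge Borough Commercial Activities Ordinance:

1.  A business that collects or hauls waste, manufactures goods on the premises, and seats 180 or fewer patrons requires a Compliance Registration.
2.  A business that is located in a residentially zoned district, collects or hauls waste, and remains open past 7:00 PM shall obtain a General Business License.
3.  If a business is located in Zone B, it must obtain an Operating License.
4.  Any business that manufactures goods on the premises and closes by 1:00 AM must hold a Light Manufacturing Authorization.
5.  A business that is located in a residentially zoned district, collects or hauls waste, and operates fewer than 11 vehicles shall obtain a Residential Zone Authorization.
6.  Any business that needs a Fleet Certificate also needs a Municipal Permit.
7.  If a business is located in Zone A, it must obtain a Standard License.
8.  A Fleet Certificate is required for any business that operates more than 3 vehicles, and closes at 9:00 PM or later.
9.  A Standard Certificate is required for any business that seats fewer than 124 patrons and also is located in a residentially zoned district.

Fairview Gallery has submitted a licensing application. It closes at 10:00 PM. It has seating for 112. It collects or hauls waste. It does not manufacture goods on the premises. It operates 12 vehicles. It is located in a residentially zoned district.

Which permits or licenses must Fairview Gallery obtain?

Fleet Certificate, General Business License, Municipal Permit, Standard Certificate

1. collects or hauls waste; does not manufacture goods on the premises; seating 112 ≤ 180 → Compliance Registration not required.
2. is located in a residentially zoned district; collects or hauls waste; closes 10:00 PM, after 7:00 PM → General Business License required.
3. is located in a residentially zoned district (not: is located in Zone B) → Operating License not required.
4. does not manufacture goods on the premises; closes 10:00 PM, at/before 1:00 AM → Light Manufacturing Authorization not required.
5. is located in a residentially zoned district; collects or hauls waste; vehicles 12 ≥ 11 → Residential Zone Authorization not required.
6. Fleet Certificate is required → Municipal Permit also required.
7. is located in a residentially zoned district (not: is located in Zone A) → Standard License not required.
8. vehicles 12 > 3; closes 10:00 PM, after 9:00 PM → Fleet Certificate required.
9. seating 112 < 124; is located in a residentially zoned district → Standard Certificate required.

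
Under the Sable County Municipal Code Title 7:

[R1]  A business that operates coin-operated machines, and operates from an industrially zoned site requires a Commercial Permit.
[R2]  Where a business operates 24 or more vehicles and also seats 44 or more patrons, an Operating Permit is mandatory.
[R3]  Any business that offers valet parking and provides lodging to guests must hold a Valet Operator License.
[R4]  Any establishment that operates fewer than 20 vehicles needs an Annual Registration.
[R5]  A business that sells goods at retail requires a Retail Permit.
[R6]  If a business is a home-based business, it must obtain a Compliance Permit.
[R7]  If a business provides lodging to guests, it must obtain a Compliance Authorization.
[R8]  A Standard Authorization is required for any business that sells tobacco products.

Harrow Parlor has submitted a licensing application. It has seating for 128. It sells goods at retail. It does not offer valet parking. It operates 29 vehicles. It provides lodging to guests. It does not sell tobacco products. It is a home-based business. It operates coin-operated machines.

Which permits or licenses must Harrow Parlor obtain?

Compliance Authorization, Compliance Permit, Operating Permit, Retail Permit

[R1] operates coin-operated machines; is a home-based business (not: operates from an industrially zoned site) → Commercial Permit not required.
[R2] vehicles 29 ≥ 24; seating 128 ≥ 44 → Operating Permit required.
[R3] does not offer valet parking; provides lodging to guests → Valet Operator License not required.
[R4] vehicles 29 ≥ 20 → Annual Registration not required.
[R5] sells goods at retail → Retail Permit required.
[R6] is a home-based business → Compliance Permit required.
[R7] provides lodging to guests → Compliance Authorization required.
[R8] does not sell tobacco products → Standard Authorization not required.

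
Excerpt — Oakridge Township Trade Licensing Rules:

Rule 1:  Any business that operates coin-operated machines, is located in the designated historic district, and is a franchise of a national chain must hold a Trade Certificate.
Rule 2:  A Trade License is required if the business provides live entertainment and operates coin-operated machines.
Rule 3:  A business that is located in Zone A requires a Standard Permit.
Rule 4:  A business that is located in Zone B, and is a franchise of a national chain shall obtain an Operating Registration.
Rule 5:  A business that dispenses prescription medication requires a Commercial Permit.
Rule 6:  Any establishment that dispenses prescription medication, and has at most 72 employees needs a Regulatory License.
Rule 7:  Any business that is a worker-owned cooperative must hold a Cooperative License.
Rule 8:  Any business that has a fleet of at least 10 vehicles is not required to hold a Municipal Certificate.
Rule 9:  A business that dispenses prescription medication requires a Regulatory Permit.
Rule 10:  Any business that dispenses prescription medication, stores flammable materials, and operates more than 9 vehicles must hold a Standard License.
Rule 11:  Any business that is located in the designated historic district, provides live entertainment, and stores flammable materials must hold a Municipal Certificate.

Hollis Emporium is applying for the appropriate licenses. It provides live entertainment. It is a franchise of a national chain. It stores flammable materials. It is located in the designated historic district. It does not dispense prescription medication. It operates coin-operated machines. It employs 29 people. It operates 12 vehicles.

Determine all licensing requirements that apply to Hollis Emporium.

Trade Certificate, Trade License

Rule 1: operates coin-operated machines; is located in the designated historic district; is a franchise of a national chain → Trade Certificate required.
Rule 2: provides live entertainment; operates coin-operated machines → Trade License required.
Rule 3: is located in the designated historic district (not: is located in Zone A) → Standard Permit not required.
Rule 4: is located in the designated historic district (not: is located in Zone B); is a franchise of a national chain → Operating Registration not required.
Rule 5: does not dispense prescription medication → Commercial Permit not required.
Rule 6: does not dispense prescription medication; employees 29 ≤ 72 → Regulatory License not required.
Rule 7: is a franchise of a national chain (not: is a worker-owned cooperative) → Cooperative License not required.
Rule 8: vehicles 12 ≥ 10 → exempt from Municipal Certificate.
Rule 9: does not dispense prescription medication → Regulatory Permit not required.
Rule 10: does not dispense prescription medication; stores flammable materials; vehicles 12 > 9 → Standard License not required.
Rule 11: is located in the designated historic district; provides live entertainment; stores flammable materials → Municipal Certificate required.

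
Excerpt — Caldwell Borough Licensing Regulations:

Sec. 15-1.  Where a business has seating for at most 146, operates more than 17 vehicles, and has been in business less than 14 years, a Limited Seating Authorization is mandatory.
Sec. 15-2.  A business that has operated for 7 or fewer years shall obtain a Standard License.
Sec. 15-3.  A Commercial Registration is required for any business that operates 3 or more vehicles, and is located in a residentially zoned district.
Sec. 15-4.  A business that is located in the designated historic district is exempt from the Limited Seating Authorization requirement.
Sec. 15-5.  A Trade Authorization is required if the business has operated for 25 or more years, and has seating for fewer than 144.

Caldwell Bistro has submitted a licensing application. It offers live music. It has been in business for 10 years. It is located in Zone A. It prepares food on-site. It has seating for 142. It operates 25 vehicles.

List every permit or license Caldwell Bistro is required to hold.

Sec. 15-1. seating 142 ≤ 146; vehicles 25 > 17; years in business 10 < 14 → Limited Seating Authorization required.
Sec. 15-2. years in business 10 > 7 → Standard License not required.
Sec. 15-3. vehicles 25 ≥ 3; is located in Zone A (not: is located in a residentially zoned district) → Commercial Registration not required.
Sec. 15-4. is located in Zone A (not: is located in the designated historic district) → Limited Seating Authorization exemption does not apply.
Sec. 15-5. years in business 10 < 25; seating 142 < 144 → Trade Authorization not required.

Limited Seating Authorization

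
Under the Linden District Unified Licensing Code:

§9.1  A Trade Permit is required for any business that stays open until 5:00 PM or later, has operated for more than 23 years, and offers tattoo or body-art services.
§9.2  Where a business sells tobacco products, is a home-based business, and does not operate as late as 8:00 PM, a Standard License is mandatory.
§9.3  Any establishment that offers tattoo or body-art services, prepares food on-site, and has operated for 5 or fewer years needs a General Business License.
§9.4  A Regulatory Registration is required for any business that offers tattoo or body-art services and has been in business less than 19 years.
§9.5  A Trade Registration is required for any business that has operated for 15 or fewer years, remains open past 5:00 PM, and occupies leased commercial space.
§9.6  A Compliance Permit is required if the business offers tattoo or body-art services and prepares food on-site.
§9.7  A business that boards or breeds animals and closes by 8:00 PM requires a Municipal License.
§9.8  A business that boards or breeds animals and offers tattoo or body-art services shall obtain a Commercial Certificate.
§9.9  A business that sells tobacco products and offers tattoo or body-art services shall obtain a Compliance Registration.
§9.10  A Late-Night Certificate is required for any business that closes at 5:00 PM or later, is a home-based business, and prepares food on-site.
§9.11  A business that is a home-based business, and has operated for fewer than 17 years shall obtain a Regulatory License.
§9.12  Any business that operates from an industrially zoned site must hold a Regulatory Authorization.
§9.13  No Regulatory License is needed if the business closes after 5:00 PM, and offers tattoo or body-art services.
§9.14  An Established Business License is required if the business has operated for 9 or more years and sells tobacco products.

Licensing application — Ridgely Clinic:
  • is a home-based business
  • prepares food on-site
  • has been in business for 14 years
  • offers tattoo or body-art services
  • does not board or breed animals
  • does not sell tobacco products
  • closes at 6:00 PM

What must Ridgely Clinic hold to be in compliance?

Compliance Permit, Late-Night Certificate, Regulatory Registration

§9.1 closes 6:00 PM, after 5:00 PM; years in business 14 ≤ 23; offers tattoo or body-art services → Trade Permit not required.
§9.2 does not sell tobacco products; is a home-based business; closes 6:00 PM, at/before 8:00 PM → Standard License not required.
§9.3 offers tattoo or body-art services; prepares food on-site; years in business 14 > 5 → General Business License not required.
§9.4 offers tattoo or body-art services; years in business 14 < 19 → Regulatory Registration required.
§9.5 years in business 14 ≤ 15; closes 6:00 PM, after 5:00 PM; is a home-based business (not: occupies leased commercial space) → Trade Registration not required.
§9.6 offers tattoo or body-art services; prepares food on-site → Compliance Permit required.
§9.7 does not board or breed animals; closes 6:00 PM, at/before 8:00 PM → Municipal License not required.
§9.8 does not board or breed animals; offers tattoo or body-art services → Commercial Certificate not required.
§9.9 does not sell tobacco products; offers tattoo or body-art services → Compliance Registration not required.
§9.10 closes 6:00 PM, after 5:00 PM; is a home-based business; prepares food on-site → Late-Night Certificate required.
§9.11 is a home-based business; years in business 14 < 17 → Regulatory License required.
§9.12 is a home-based business (not: operates from an industrially zoned site) → Regulatory Authorization not required.
§9.13 closes 6:00 PM, after 5:00 PM; offers tattoo or body-art services → exempt from Regulatory License.
§9.14 years in business 14 ≥ 9; does not sell tobacco products → Established Business License not required.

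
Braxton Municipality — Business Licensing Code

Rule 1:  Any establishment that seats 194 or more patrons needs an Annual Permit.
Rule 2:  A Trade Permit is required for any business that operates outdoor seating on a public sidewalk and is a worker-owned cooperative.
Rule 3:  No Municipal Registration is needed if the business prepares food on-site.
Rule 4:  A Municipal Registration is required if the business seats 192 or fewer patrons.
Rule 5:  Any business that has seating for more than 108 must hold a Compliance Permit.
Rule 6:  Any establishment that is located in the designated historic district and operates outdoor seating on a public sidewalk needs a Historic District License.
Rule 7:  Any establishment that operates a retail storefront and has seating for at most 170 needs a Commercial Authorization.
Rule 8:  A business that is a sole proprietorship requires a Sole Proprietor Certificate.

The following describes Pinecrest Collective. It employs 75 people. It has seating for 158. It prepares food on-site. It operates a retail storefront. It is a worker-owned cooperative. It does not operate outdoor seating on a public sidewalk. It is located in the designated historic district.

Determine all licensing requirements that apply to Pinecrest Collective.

Commercial Authorization, Compliance Permit

Rule 1: seating 158 < 194 → Annual Permit not required.
Rule 2: does not operate outdoor seating on a public sidewalk; is a worker-owned cooperative → Trade Permit not required.
Rule 3: prepares food on-site → exempt from Municipal Registration.
Rule 4: seating 158 ≤ 192 → Municipal Registration required.
Rule 5: seating 158 > 108 → Compliance Permit required.
Rule 6: is located in the designated historic district; does not operate outdoor seating on a public sidewalk → Historic District License not required.
Rule 7: operates a retail storefront; seating 158 ≤ 170 → Commercial Authorization required.
Rule 8: is a worker-owned cooperative (not: is a sole proprietorship) → Sole Proprietor Certificate not required.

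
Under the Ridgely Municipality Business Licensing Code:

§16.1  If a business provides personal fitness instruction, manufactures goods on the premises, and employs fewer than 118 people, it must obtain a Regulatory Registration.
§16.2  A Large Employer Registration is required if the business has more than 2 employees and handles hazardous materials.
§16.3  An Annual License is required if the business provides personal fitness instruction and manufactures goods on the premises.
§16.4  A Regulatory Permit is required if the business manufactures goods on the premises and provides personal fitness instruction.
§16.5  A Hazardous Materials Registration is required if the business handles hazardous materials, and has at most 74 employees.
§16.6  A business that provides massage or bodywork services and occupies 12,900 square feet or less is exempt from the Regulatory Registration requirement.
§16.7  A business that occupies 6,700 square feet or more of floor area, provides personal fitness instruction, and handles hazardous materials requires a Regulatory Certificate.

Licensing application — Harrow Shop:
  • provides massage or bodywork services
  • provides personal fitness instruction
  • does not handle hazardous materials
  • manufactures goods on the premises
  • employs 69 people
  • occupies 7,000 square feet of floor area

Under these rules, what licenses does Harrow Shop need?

§16.1 provides personal fitness instruction; manufactures goods on the premises; employees 69 < 118 → Regulatory Registration required.
§16.2 employees 69 > 2; does not handle hazardous materials → Large Employer Registration not required.
§16.3 provides personal fitness instruction; manufactures goods on the premises → Annual License required.
§16.4 manufactures goods on the premises; provides personal fitness instruction → Regulatory Permit required.
§16.5 does not handle hazardous materials; employees 69 ≤ 74 → Hazardous Materials Registration not required.
§16.6 provides massage or bodywork services; floor area 7,000 square feet ≤ 12,900 square feet → exempt from Regulatory Registration.
§16.7 floor area 7,000 square feet ≥ 6,700 square feet; provides personal fitness instruction; does not handle hazardous materials → Regulatory Certificate not required.

Annual License, Regulatory Permit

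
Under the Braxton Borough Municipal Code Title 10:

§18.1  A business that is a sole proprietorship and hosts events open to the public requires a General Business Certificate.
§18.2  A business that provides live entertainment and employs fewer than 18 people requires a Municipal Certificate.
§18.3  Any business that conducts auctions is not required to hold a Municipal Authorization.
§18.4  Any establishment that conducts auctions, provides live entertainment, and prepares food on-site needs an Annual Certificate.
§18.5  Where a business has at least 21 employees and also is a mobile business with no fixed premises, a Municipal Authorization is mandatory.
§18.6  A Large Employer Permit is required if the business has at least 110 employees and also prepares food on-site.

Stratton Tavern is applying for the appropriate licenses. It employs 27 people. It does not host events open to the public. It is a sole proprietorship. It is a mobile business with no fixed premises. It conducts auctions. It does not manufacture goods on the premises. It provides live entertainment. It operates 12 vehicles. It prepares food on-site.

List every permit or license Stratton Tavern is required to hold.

§18.1 is a sole proprietorship; does not host events open to the public → General Business Certificate not required.
§18.2 provides live entertainment; employees 27 ≥ 18 → Municipal Certificate not required.
§18.3 conducts auctions → exempt from Municipal Authorization.
§18.4 conducts auctions; provides live entertainment; prepares food on-site → Annual Certificate required.
§18.5 employees 27 ≥ 21; is a mobile business with no fixed premises → Municipal Authorization required.
§18.6 employees 27 < 110; prepares food on-site → Large Employer Permit not required.

Annual Certificate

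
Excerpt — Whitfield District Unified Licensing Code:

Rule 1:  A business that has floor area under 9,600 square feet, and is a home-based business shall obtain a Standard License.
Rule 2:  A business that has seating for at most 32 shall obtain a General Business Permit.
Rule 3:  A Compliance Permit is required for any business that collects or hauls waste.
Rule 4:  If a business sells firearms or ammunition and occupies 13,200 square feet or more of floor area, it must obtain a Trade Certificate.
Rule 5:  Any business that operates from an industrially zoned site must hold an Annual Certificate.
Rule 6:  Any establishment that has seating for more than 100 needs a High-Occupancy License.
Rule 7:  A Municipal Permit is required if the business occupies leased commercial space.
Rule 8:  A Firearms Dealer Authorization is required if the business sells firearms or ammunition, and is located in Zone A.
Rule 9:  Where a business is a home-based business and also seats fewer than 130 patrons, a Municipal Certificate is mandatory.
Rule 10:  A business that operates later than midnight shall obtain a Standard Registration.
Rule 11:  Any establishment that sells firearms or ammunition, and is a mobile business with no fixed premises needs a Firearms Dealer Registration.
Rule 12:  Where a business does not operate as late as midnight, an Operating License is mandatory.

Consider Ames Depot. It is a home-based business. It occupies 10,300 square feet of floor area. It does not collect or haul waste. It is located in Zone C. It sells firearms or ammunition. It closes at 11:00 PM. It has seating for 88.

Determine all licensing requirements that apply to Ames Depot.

Rule 1: floor area 10,300 square feet ≥ 9,600 square feet; is a home-based business → Standard License not required.
Rule 2: seating 88 > 32 → General Business Permit not required.
Rule 3: does not collect or haul waste → Compliance Permit not required.
Rule 4: sells firearms or ammunition; floor area 10,300 square feet < 13,200 square feet → Trade Certificate not required.
Rule 5: is a home-based business (not: operates from an industrially zoned site) → Annual Certificate not required.
Rule 6: seating 88 ≤ 100 → High-Occupancy License not required.
Rule 7: is a home-based business (not: occupies leased commercial space) → Municipal Permit not required.
Rule 8: sells firearms or ammunition; is located in Zone C (not: is located in Zone A) → Firearms Dealer Authorization not required.
Rule 9: is a home-based business; seating 88 < 130 → Municipal Certificate required.
Rule 10: closes 11:00 PM, at/before midnight → Standard Registration not required.
Rule 11: sells firearms or ammunition; is a home-based business (not: is a mobile business with no fixed premises) → Firearms Dealer Registration not required.
Rule 12: closes 11:00 PM, at/before midnight → Operating License required.

Municipal Certificate, Operating License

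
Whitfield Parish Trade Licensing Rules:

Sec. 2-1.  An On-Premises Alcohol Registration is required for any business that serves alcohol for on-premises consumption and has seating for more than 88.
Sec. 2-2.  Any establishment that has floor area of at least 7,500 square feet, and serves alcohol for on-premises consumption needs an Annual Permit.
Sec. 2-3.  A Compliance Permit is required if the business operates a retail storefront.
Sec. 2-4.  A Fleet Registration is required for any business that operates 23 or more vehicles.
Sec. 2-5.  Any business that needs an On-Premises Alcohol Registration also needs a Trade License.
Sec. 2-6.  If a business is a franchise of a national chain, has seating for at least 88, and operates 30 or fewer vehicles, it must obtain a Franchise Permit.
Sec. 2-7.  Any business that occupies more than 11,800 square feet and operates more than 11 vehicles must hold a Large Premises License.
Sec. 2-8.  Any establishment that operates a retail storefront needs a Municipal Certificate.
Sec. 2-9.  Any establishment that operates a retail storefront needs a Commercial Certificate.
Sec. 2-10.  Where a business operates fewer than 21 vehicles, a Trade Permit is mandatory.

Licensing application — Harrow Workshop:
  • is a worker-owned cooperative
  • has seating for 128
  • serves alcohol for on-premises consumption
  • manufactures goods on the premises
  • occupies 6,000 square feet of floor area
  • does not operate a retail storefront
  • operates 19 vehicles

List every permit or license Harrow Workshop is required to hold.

Sec. 2-1. serves alcohol for on-premises consumption; seating 128 > 88 → On-Premises Alcohol Registration required.
Sec. 2-2. floor area 6,000 square feet < 7,500 square feet; serves alcohol for on-premises consumption → Annual Permit not required.
Sec. 2-3. does not operate a retail storefront → Compliance Permit not required.
Sec. 2-4. vehicles 19 < 23 → Fleet Registration not required.
Sec. 2-5. On-Premises Alcohol Registration is required → Trade License also required.
Sec. 2-6. is a worker-owned cooperative (not: is a franchise of a national chain); seating 128 ≥ 88; vehicles 19 ≤ 30 → Franchise Permit not required.
Sec. 2-7. floor area 6,000 square feet ≤ 11,800 square feet; vehicles 19 > 11 → Large Premises License not required.
Sec. 2-8. does not operate a retail storefront → Municipal Certificate not required.
Sec. 2-9. does not operate a retail storefront → Commercial Certificate not required.
Sec. 2-10. vehicles 19 < 21 → Trade Permit required.

On-Premises Alcohol Registration, Trade License, Trade Permit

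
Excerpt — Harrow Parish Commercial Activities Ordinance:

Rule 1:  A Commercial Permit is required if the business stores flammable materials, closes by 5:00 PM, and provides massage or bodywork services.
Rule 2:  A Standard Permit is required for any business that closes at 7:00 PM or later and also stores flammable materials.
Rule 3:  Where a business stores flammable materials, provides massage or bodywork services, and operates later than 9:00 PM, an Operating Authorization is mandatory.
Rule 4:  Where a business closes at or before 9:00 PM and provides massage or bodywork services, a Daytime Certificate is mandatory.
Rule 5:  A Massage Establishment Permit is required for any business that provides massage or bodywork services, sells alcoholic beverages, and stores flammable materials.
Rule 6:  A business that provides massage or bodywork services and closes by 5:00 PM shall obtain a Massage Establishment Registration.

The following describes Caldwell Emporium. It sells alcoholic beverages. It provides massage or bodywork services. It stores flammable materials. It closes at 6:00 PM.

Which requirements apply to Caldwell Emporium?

Daytime Certificate, Massage Establishment Permit

Rule 1: stores flammable materials; closes 6:00 PM, after 5:00 PM; provides massage or bodywork services → Commercial Permit not required.
Rule 2: closes 6:00 PM, at/before 7:00 PM; stores flammable materials → Standard Permit not required.
Rule 3: stores flammable materials; provides massage or bodywork services; closes 6:00 PM, at/before 9:00 PM → Operating Authorization not required.
Rule 4: closes 6:00 PM, at/before 9:00 PM; provides massage or bodywork services → Daytime Certificate required.
Rule 5: provides massage or bodywork services; sells alcoholic beverages; stores flammable materials → Massage Establishment Permit required.
Rule 6: provides massage or bodywork services; closes 6:00 PM, after 5:00 PM → Massage Establishment Registration not required.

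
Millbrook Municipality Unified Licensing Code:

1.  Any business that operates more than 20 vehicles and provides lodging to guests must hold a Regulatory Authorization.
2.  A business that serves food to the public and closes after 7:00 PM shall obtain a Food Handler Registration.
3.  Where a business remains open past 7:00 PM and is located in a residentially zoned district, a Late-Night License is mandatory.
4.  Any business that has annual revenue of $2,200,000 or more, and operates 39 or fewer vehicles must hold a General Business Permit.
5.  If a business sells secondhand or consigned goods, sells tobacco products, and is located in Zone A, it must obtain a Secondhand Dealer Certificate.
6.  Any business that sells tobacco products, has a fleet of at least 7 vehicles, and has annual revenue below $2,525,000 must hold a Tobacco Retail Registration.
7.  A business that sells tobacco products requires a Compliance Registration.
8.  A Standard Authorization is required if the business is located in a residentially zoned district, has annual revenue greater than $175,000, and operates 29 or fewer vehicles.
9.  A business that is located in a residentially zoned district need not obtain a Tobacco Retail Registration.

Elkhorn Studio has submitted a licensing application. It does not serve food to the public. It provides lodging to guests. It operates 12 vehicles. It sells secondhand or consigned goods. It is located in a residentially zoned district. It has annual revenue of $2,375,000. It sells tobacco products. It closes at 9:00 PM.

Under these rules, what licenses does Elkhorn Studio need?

Compliance Registration, General Business Permit, Late-Night License, Standard Authorization

1. vehicles 12 ≤ 20; provides lodging to guests → Regulatory Authorization not required.
2. does not serve food to the public; closes 9:00 PM, after 7:00 PM → Food Handler Registration not required.
3. closes 9:00 PM, after 7:00 PM; is located in a residentially zoned district → Late-Night License required.
4. revenue $2,375,000 ≥ $2,200,000; vehicles 12 ≤ 39 → General Business Permit required.
5. sells secondhand or consigned goods; sells tobacco products; is located in a residentially zoned district (not: is located in Zone A) → Secondhand Dealer Certificate not required.
6. sells tobacco products; vehicles 12 ≥ 7; revenue $2,375,000 < $2,525,000 → Tobacco Retail Registration required.
7. sells tobacco products → Compliance Registration required.
8. is located in a residentially zoned district; revenue $2,375,000 > $175,000; vehicles 12 ≤ 29 → Standard Authorization required.
9. is located in a residentially zoned district → exempt from Tobacco Retail Registration.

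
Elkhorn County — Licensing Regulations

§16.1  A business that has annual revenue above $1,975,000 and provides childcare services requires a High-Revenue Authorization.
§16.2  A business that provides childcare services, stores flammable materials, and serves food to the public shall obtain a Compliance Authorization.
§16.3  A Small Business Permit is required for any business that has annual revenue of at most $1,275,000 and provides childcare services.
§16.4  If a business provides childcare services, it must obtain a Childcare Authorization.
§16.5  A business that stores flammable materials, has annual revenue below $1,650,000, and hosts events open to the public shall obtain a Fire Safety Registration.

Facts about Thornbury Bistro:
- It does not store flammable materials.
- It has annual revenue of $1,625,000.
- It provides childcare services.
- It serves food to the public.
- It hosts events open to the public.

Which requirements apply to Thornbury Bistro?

§16.1 revenue $1,625,000 ≤ $1,975,000; provides childcare services → High-Revenue Authorization not required.
§16.2 provides childcare services; does not store flammable materials; serves food to the public → Compliance Authorization not required.
§16.3 revenue $1,625,000 > $1,275,000; provides childcare services → Small Business Permit not required.
§16.4 provides childcare services → Childcare Authorization required.
§16.5 does not store flammable materials; revenue $1,625,000 < $1,650,000; hosts events open to the public → Fire Safety Registration not required.

Childcare Authorization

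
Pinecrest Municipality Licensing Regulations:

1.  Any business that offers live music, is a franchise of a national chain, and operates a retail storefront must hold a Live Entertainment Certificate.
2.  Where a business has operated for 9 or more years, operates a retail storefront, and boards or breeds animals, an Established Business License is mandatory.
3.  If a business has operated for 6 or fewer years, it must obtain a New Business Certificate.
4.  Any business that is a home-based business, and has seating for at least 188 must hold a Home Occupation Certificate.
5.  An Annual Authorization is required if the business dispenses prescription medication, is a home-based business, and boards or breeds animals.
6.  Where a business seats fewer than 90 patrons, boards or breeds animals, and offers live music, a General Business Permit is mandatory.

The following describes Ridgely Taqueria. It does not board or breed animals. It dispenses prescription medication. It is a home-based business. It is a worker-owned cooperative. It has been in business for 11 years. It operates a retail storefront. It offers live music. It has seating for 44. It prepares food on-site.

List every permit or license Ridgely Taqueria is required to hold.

1. offers live music; is a worker-owned cooperative (not: is a franchise of a national chain); operates a retail storefront → Live Entertainment Certificate not required.
2. years in business 11 ≥ 9; operates a retail storefront; does not board or breed animals → Established Business License not required.
3. years in business 11 > 6 → New Business Certificate not required.
4. is a home-based business; seating 44 < 188 → Home Occupation Certificate not required.
5. dispenses prescription medication; is a home-based business; does not board or breed animals → Annual Authorization not required.
6. seating 44 < 90; does not board or breed animals; offers live music → General Business Permit not required.

None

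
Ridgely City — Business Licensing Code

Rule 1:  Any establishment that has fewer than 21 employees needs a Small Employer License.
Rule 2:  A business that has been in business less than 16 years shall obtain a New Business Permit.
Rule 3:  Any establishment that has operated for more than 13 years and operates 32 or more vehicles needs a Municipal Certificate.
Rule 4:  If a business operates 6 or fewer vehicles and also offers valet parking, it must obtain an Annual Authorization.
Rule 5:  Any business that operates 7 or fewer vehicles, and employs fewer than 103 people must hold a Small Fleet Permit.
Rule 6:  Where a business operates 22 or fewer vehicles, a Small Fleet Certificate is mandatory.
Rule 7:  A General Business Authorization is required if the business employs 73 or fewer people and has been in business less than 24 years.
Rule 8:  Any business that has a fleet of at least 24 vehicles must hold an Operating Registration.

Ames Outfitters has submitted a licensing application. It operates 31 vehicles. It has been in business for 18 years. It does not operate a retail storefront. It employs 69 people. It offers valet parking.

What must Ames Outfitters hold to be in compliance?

General Business Authorization, Operating Registration

Rule 1: employees 69 ≥ 21 → Small Employer License not required.
Rule 2: years in business 18 ≥ 16 → New Business Permit not required.
Rule 3: years in business 18 > 13; vehicles 31 < 32 → Municipal Certificate not required.
Rule 4: vehicles 31 > 6; offers valet parking → Annual Authorization not required.
Rule 5: vehicles 31 > 7; employees 69 < 103 → Small Fleet Permit not required.
Rule 6: vehicles 31 > 22 → Small Fleet Certificate not required.
Rule 7: employees 69 ≤ 73; years in business 18 < 24 → General Business Authorization required.
Rule 8: vehicles 31 ≥ 24 → Operating Registration required.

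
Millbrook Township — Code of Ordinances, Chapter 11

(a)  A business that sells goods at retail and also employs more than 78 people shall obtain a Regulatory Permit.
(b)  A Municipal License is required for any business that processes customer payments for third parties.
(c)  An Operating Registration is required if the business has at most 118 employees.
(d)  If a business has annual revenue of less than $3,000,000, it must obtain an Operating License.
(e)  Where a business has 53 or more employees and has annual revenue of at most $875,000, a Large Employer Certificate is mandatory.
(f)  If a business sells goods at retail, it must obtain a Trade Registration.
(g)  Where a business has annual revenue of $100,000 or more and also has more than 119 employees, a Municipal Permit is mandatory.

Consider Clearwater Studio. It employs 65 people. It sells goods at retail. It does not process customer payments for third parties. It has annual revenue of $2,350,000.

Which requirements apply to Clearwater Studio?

(a) sells goods at retail; employees 65 ≤ 78 → Regulatory Permit not required.
(b) does not process customer payments for third parties → Municipal License not required.
(c) employees 65 ≤ 118 → Operating Registration required.
(d) revenue $2,350,000 < $3,000,000 → Operating License required.
(e) employees 65 ≥ 53; revenue $2,350,000 > $875,000 → Large Employer Certificate not required.
(f) sells goods at retail → Trade Registration required.
(g) revenue $2,350,000 ≥ $100,000; employees 65 ≤ 119 → Municipal Permit not required.

Operating License, Operating Registration, Trade Registration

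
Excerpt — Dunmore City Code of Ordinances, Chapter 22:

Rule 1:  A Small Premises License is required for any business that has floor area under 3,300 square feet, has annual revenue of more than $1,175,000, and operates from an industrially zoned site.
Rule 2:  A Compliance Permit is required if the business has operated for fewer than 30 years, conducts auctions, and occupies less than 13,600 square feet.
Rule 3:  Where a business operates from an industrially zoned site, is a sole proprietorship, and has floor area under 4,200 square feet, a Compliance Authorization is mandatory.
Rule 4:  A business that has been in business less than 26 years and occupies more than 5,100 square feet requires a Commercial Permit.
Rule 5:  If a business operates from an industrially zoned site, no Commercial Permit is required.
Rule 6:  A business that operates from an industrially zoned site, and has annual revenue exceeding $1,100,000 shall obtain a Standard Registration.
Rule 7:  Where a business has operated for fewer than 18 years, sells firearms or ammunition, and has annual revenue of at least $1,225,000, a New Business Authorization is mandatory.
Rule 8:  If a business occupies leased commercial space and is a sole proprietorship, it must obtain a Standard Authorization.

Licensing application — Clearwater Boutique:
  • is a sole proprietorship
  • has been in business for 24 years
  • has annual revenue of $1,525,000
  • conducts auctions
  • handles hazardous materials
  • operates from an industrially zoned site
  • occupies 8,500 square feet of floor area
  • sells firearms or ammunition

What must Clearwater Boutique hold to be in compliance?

Rule 1: floor area 8,500 square feet ≥ 3,300 square feet; revenue $1,525,000 > $1,175,000; operates from an industrially zoned site → Small Premises License not required.
Rule 2: years in business 24 < 30; conducts auctions; floor area 8,500 square feet < 13,600 square feet → Compliance Permit required.
Rule 3: operates from an industrially zoned site; is a sole proprietorship; floor area 8,500 square feet ≥ 4,200 square feet → Compliance Authorization not required.
Rule 4: years in business 24 < 26; floor area 8,500 square feet > 5,100 square feet → Commercial Permit required.
Rule 5: operates from an industrially zoned site → exempt from Commercial Permit.
Rule 6: operates from an industrially zoned site; revenue $1,525,000 > $1,100,000 → Standard Registration required.
Rule 7: years in business 24 ≥ 18; sells firearms or ammunition; revenue $1,525,000 ≥ $1,225,000 → New Business Authorization not required.
Rule 8: operates from an industrially zoned site (not: occupies leased commercial space); is a sole proprietorship → Standard Authorization not required.

Compliance Permit, Standard Registration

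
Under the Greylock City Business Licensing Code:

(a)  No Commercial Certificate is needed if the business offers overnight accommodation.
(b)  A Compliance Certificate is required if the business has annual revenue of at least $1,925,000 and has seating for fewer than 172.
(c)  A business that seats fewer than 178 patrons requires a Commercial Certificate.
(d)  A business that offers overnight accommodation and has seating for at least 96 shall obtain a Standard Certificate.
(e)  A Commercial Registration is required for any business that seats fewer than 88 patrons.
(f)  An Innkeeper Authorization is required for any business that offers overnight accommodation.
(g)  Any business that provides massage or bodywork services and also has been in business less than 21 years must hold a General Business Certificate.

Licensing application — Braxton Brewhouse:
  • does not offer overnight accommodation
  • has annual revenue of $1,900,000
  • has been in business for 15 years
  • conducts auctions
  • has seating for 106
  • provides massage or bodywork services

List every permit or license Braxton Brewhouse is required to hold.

(a) does not offer overnight accommodation → Commercial Certificate exemption does not apply.
(b) revenue $1,900,000 < $1,925,000; seating 106 < 172 → Compliance Certificate not required.
(c) seating 106 < 178 → Commercial Certificate required.
(d) does not offer overnight accommodation; seating 106 ≥ 96 → Standard Certificate not required.
(e) seating 106 ≥ 88 → Commercial Registration not required.
(f) does not offer overnight accommodation → Innkeeper Authorization not required.
(g) provides massage or bodywork services; years in business 15 < 21 → General Business Certificate required.

Commercial Certificate, General Business Certificate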